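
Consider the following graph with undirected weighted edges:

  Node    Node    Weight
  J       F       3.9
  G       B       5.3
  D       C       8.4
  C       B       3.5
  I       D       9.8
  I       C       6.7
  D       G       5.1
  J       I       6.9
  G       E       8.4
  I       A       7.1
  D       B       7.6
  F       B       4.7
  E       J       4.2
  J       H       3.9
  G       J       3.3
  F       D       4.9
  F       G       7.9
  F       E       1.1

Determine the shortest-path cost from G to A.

17.3

Shortest distances from G:
G: 0
J: 3.3  (via G)
D: 5.1  (via G)
B: 5.3  (via G)
F: 7.2  (via J)
H: 7.2  (via J)
E: 7.5  (via J)
C: 8.8  (via B)
I: 10.2  (via J)
A: 17.3  (via I)
Shortest route: G–J–I–A = 17.3.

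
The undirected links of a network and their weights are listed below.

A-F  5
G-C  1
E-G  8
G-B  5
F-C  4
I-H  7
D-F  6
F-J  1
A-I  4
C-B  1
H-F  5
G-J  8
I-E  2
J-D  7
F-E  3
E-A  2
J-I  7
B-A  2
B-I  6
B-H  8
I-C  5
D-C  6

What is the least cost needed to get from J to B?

6

Candidate routes:
J–F–E–A–B: 1+3+2+2 = 8
J–F–A–B: 1+5+2 = 8
J–F–C–B: 1+4+1 = 6
Cheapest is J–F–C–B at 6.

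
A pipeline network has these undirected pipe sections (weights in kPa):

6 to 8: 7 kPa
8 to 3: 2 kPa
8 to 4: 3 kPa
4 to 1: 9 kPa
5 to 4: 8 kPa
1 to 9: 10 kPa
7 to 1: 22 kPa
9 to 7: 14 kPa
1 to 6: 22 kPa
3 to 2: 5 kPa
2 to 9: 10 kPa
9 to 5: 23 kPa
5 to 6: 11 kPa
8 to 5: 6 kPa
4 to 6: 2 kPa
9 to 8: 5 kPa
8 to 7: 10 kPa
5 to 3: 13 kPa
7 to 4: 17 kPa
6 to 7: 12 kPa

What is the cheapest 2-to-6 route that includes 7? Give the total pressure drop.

Best 2 to 7: 2–3–8–7 costing 17
Best 7 to 6: 7–6 costing 12
Total via 7: 17 + 12 = 29 kPa.

29 kPa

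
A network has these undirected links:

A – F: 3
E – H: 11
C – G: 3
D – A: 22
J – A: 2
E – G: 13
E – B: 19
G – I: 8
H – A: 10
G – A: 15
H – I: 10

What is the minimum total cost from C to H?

21

Candidate routes:
C - G - E - H: 3+13+11 = 27
C - G - I - H: 3+8+10 = 21
Cheapest is C - G - I - H at 21.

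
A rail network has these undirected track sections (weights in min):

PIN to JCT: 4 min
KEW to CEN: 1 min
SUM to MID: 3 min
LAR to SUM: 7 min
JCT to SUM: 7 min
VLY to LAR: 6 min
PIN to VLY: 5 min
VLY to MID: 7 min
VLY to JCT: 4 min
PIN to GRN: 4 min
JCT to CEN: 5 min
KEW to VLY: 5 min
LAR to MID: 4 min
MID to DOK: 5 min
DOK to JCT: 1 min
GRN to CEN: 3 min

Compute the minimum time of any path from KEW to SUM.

13 min

Running Dijkstra from KEW:
KEW: 0
CEN: 1  (via KEW)
GRN: 4  (via CEN)
VLY: 5  (via KEW)
JCT: 6  (via CEN)
DOK: 7  (via JCT)
PIN: 8  (via GRN)
LAR: 11  (via VLY)
MID: 12  (via VLY)
SUM: 13  (via JCT)
Shortest route: KEW → CEN → JCT → SUM = 13 min.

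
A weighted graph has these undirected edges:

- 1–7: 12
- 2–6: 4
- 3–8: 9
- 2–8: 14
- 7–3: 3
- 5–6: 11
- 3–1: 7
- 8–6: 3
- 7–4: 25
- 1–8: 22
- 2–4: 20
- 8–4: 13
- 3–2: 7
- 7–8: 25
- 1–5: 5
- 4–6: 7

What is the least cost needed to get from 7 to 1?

10

Running Dijkstra from 7:
7: 0
3: 3  (via 7)
1: 10  (via 3)
Shortest route: 7–3–1 = 10.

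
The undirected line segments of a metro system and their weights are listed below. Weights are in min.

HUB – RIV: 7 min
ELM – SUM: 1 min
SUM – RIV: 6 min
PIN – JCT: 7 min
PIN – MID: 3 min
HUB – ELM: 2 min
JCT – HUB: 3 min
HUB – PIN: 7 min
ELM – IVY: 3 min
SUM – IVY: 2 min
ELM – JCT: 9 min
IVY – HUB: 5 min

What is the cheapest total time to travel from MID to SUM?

13 min

Candidate routes:
MID → PIN → HUB → ELM → IVY → SUM: 3+7+2+3+2 = 17
MID → PIN → JCT → HUB → ELM → SUM: 3+7+3+2+1 = 16
MID → PIN → HUB → ELM → SUM: 3+7+2+1 = 13
The minimum is 13 min via MID → PIN → HUB → ELM → SUM.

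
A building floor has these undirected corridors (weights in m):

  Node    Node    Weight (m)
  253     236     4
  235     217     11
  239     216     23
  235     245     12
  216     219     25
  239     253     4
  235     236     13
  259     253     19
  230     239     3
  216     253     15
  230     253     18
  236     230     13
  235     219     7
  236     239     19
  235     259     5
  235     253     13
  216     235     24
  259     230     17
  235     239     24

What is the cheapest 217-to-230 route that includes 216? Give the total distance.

57 m

Best 217 to 216: 217–235–216 costing 35
Best 216 to 230: 216–253–239–230 costing 22
Total via 216: 35 + 22 = 57 m.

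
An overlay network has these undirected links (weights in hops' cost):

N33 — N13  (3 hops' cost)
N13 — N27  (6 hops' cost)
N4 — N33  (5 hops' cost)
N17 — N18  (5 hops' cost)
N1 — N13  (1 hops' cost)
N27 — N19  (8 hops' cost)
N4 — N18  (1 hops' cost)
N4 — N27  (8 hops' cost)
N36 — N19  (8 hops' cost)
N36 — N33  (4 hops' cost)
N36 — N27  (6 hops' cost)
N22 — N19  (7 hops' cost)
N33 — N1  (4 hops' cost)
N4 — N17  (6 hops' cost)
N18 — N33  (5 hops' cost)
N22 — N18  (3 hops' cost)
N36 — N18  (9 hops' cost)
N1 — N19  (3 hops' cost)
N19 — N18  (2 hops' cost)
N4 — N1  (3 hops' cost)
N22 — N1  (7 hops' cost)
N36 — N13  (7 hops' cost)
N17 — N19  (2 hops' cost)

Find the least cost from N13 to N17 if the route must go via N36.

Best N13 to N36: N13 → N36 costing 7
Best N36 to N17: N36 → N19 → N17 costing 10
Total via N36: 7 + 10 = 17 hops' cost.

17 hops' cost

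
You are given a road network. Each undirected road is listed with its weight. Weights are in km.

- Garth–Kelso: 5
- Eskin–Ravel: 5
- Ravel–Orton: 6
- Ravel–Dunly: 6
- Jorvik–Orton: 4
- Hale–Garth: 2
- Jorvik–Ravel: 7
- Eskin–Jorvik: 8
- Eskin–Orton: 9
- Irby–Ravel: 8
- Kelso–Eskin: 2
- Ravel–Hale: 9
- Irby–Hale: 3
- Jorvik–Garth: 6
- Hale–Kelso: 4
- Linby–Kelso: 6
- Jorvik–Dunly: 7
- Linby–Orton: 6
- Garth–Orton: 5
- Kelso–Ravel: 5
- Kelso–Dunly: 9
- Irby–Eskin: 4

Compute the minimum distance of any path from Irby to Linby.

12 km

Compare a few routes:
Irby - Hale - Garth - Kelso - Linby: 3+2+5+6 = 16
Irby - Eskin - Kelso - Linby: 4+2+6 = 12
Irby - Hale - Kelso - Linby: 3+4+6 = 13
Cheapest is Irby - Eskin - Kelso - Linby at 12 km.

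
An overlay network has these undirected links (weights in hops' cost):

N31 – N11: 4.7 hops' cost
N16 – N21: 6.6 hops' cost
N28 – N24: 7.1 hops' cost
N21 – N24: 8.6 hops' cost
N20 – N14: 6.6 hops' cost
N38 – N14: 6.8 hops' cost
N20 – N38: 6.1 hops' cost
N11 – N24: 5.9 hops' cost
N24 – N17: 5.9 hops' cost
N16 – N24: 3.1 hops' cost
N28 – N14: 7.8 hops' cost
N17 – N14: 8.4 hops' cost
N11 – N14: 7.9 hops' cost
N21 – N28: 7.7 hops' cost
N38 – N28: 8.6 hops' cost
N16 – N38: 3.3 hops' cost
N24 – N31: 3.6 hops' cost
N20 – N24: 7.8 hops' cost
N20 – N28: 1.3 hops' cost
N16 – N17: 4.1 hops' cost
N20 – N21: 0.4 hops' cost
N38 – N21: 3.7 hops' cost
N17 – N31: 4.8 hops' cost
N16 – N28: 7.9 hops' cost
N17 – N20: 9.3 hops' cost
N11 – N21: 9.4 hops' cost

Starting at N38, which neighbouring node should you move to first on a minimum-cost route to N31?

N16

Compare a few routes:
N38–N21–N20–N24–N31: 3.7+0.4+7.8+3.6 = 15.5
N38–N16–N17–N31: 3.3+4.1+4.8 = 12.2
N38–N16–N24–N31: 3.3+3.1+3.6 = 10
The minimum is 10 hops' cost via N38–N16–N24–N31.
So from N38 the first move is to N16.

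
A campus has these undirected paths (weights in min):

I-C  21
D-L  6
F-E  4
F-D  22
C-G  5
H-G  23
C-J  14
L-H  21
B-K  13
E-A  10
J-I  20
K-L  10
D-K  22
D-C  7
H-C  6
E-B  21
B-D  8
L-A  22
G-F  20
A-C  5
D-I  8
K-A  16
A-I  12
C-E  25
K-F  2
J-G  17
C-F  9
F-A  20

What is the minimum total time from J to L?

Shortest distances from J:
J: 0
C: 14  (via J)
G: 17  (via J)
A: 19  (via C)
H: 20  (via C)
I: 20  (via J)
D: 21  (via C)
F: 23  (via C)
K: 25  (via F)
E: 27  (via F)
L: 27  (via D)
Shortest route: J–C–D–L = 27 min.

27 min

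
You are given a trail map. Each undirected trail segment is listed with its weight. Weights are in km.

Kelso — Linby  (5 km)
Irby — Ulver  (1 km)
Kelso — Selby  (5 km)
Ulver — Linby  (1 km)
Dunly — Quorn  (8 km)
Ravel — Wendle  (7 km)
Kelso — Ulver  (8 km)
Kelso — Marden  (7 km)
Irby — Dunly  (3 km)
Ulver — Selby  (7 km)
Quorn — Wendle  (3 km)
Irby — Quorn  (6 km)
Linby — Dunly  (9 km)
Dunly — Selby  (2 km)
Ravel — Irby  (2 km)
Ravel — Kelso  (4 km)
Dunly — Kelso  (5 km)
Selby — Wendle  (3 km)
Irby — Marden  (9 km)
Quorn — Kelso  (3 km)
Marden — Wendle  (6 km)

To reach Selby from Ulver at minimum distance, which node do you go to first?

Irby

Enumerating some paths:
Ulver - Irby - Dunly - Selby: 1+3+2 = 6
Ulver - Selby: 7 = 7
The minimum is 6 km via Ulver - Irby - Dunly - Selby.
So from Ulver the first move is to Irby.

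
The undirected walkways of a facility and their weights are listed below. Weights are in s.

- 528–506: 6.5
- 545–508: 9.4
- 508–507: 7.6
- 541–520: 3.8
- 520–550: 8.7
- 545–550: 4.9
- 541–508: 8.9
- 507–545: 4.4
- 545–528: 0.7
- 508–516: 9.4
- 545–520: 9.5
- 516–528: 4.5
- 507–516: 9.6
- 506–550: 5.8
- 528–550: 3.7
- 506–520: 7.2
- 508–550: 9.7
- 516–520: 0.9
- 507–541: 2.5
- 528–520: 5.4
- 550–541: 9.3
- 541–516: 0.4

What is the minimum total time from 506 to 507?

Enumerating some paths:
506–520–516–541–507: 7.2+0.9+0.4+2.5 = 11
506–528–516–541–507: 6.5+4.5+0.4+2.5 = 13.9
506–520–541–507: 7.2+3.8+2.5 = 13.5
506–528–545–507: 6.5+0.7+4.4 = 11.6
Cheapest is 506–520–516–541–507 at 11 s.

11 s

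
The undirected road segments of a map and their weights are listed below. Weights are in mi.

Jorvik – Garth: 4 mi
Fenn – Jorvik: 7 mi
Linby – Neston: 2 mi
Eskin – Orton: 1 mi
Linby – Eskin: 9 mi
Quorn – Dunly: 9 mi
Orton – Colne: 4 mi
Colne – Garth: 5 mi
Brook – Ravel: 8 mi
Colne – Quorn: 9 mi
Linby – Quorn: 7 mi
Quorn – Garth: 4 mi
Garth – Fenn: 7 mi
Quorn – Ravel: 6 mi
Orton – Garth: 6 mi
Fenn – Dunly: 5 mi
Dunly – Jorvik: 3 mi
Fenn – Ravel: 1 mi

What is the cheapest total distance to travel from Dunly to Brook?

Candidate routes:
Dunly–Fenn–Ravel–Brook: 5+1+8 = 14
Dunly–Jorvik–Fenn–Ravel–Brook: 3+7+1+8 = 19
Cheapest is Dunly–Fenn–Ravel–Brook at 14 mi.

14 mi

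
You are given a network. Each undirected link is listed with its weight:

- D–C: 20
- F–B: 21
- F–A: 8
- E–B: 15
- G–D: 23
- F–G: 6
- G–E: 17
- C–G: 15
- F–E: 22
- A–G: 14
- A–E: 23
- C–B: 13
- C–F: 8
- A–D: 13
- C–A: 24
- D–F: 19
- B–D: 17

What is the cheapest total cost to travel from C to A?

Candidate routes:
C - F - G - A: 8+6+14 = 28
C - G - A: 15+14 = 29
C - A: 24 = 24
C - F - A: 8+8 = 16
The minimum is 16 via C - F - A.

16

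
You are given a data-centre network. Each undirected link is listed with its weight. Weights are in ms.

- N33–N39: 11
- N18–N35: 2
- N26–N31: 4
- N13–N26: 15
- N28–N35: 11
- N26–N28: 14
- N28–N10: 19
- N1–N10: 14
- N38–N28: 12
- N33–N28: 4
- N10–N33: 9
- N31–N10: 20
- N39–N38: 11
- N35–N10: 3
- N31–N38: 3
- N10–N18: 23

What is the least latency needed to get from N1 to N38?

37 ms

Running Dijkstra from N1:
N1: 0
N10: 14  (via N1)
N35: 17  (via N10)
N18: 19  (via N35)
N33: 23  (via N10)
N28: 27  (via N33)
N31: 34  (via N10)
N39: 34  (via N33)
N38: 37  (via N31)
Shortest route: N1–N10–N31–N38 = 37 ms.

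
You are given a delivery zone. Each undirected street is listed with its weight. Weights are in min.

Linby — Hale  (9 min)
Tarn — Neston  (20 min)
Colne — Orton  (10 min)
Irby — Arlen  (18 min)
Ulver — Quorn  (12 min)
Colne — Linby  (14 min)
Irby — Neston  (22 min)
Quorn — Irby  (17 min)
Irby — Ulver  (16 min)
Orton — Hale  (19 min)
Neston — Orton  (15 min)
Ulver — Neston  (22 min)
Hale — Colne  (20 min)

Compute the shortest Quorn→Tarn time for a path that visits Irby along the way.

Best Quorn to Irby: Quorn–Irby costing 17
Best Irby to Tarn: Irby–Neston–Tarn costing 42
Total via Irby: 17 + 42 = 59 min.

59 min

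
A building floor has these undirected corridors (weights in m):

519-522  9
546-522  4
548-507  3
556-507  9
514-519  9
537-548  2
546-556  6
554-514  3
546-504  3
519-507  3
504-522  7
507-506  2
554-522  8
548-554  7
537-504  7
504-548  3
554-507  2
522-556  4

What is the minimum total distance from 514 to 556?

Compare a few routes:
514 - 554 - 507 - 556: 3+2+9 = 14
514 - 554 - 522 - 556: 3+8+4 = 15
Cheapest is 514 - 554 - 507 - 556 at 14 m.

14 m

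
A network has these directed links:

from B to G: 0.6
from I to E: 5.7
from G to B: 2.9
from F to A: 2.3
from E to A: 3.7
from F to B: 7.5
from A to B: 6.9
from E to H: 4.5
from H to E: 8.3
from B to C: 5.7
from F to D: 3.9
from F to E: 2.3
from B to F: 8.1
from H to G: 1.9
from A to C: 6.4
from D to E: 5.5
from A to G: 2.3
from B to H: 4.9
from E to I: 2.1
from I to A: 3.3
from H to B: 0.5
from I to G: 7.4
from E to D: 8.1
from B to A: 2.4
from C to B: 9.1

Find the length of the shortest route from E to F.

13.1

Compare a few routes:
E → A → G → B → F: 3.7+2.3+2.9+8.1 = 17
E → H → B → F: 4.5+0.5+8.1 = 13.1
The minimum is 13.1 via E → H → B → F.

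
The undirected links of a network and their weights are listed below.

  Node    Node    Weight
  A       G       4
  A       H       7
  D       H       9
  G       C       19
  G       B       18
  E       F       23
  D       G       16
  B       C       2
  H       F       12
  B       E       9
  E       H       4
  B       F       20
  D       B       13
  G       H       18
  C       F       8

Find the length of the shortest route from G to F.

23

Candidate routes:
G → A → H → F: 4+7+12 = 23
G → C → F: 19+8 = 27
Cheapest is G → A → H → F at 23.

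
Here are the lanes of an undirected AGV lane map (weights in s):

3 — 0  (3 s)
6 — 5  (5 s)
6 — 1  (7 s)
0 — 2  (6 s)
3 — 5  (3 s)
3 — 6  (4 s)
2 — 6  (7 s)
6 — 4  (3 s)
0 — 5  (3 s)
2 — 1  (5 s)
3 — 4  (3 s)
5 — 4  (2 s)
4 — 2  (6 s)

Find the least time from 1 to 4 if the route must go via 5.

14 s

Shortest 1→5: 1–6–5 = 12
Shortest 5→4: 5–4 = 2
Total via 5: 12 + 2 = 14 s.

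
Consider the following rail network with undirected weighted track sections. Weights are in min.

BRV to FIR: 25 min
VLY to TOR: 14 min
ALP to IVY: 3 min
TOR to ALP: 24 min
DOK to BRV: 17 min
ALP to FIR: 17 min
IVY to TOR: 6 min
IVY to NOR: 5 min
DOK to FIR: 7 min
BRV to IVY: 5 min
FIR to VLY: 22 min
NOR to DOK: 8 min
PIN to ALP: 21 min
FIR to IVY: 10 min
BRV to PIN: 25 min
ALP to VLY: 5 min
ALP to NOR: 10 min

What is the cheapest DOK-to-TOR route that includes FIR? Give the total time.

23 min

Best DOK to FIR: DOK → FIR costing 7
Best FIR to TOR: FIR → IVY → TOR costing 16
Total via FIR: 7 + 16 = 23 min.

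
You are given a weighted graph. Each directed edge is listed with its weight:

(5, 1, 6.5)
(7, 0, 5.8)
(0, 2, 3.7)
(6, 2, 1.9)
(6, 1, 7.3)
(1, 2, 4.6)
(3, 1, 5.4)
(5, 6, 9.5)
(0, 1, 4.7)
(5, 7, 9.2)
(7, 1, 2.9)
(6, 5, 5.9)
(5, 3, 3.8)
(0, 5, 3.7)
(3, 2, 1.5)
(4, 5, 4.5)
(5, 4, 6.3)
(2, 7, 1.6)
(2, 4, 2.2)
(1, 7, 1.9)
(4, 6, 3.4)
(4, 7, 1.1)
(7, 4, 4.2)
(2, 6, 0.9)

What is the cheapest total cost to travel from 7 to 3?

Candidate routes:
7 - 0 - 5 - 3: 5.8+3.7+3.8 = 13.3
7 - 4 - 5 - 3: 4.2+4.5+3.8 = 12.5
The minimum is 12.5 via 7 - 4 - 5 - 3.

12.5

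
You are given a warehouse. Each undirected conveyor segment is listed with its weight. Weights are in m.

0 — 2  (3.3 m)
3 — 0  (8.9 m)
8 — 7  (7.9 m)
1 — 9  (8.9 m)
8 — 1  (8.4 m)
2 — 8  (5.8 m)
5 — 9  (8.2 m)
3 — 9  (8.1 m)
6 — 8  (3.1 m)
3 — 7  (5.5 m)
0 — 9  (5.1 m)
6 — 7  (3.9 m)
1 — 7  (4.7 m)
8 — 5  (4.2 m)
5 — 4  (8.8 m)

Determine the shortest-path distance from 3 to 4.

Running Dijkstra from 3:
3: 0
7: 5.5  (via 3)
9: 8.1  (via 3)
0: 8.9  (via 3)
6: 9.4  (via 7)
1: 10.2  (via 7)
2: 12.2  (via 0)
8: 12.5  (via 6)
5: 16.3  (via 9)
4: 25.1  (via 5)
Shortest route: 3 → 9 → 5 → 4 = 25.1 m.

25.1 m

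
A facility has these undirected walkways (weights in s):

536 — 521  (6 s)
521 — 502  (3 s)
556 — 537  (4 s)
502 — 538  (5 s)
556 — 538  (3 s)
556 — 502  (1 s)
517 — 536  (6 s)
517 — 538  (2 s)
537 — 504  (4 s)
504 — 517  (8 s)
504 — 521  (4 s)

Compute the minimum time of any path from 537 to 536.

Enumerating some paths:
537 → 556 → 538 → 517 → 536: 4+3+2+6 = 15
537 → 504 → 521 → 536: 4+4+6 = 14
The minimum is 14 s via 537 → 504 → 521 → 536.

14 s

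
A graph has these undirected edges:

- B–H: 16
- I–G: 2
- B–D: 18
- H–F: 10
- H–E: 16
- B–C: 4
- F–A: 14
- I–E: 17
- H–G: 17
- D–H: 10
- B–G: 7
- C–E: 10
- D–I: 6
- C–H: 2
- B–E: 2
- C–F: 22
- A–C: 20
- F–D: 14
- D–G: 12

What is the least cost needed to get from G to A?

Settle nodes by increasing distance from G:
G: 0
I: 2  (via G)
B: 7  (via G)
D: 8  (via I)
E: 9  (via B)
C: 11  (via B)
H: 13  (via C)
F: 22  (via D)
A: 31  (via C)
Shortest route: G–B–C–A = 31.

31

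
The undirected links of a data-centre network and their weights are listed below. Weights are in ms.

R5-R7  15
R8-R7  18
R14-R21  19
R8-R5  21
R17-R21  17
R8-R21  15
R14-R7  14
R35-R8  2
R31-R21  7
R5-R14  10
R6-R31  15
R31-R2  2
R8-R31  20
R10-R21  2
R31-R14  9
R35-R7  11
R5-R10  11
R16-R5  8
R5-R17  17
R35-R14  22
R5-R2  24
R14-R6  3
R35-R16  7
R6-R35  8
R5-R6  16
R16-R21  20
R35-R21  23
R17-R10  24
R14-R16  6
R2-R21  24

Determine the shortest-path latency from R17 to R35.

Compare a few routes:
R17–R21–R8–R35: 17+15+2 = 34
R17–R5–R16–R35: 17+8+7 = 32
R17–R5–R8–R35: 17+21+2 = 40
R17–R5–R14–R6–R35: 17+10+3+8 = 38
The minimum is 32 ms via R17–R5–R16–R35.

32 ms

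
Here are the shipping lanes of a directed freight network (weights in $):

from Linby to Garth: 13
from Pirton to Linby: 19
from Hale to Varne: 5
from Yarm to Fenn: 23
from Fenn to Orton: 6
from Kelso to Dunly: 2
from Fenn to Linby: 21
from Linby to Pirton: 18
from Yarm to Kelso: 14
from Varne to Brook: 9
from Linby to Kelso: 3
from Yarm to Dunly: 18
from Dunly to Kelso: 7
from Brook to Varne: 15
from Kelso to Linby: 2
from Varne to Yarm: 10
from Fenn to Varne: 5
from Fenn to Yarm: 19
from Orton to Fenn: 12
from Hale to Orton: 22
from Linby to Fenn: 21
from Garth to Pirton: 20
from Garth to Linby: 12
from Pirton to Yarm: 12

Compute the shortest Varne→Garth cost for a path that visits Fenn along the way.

Best Varne to Fenn: Varne → Yarm → Fenn costing 33
Shortest Fenn→Garth: Fenn → Linby → Garth = 34
Total via Fenn: 33 + 34 = $67.

$67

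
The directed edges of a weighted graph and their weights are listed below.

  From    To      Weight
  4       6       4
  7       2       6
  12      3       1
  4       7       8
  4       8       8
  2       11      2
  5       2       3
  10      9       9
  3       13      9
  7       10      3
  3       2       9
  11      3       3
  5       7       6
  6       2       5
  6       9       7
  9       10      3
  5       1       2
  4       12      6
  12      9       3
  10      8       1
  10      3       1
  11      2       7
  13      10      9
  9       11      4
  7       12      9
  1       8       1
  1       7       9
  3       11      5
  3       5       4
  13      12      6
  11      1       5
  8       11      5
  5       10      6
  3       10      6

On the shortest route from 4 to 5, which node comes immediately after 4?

12

Compare a few routes:
4 - 7 - 10 - 3 - 5: 8+3+1+4 = 16
4 - 12 - 9 - 10 - 3 - 5: 6+3+3+1+4 = 17
4 - 12 - 3 - 5: 6+1+4 = 11
The minimum is 11 via 4 - 12 - 3 - 5.
So from 4 the first move is to 12.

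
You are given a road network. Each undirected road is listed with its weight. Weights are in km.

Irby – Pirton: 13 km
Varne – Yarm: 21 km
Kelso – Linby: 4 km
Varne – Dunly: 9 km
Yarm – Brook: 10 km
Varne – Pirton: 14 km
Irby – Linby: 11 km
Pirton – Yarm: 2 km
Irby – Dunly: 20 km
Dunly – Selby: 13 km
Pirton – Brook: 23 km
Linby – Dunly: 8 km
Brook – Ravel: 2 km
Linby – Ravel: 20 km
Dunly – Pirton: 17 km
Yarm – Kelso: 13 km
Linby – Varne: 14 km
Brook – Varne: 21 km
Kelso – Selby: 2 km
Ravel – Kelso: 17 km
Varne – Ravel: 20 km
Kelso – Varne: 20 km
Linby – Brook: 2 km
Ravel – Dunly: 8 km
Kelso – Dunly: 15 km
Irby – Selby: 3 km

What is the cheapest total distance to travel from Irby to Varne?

Shortest distances from Irby:
Irby: 0
Selby: 3  (via Irby)
Kelso: 5  (via Selby)
Linby: 9  (via Kelso)
Brook: 11  (via Linby)
Pirton: 13  (via Irby)
Ravel: 13  (via Brook)
Yarm: 15  (via Pirton)
Dunly: 16  (via Selby)
Varne: 23  (via Linby)
Shortest route: Irby → Selby → Kelso → Linby → Varne = 23 km.

23 km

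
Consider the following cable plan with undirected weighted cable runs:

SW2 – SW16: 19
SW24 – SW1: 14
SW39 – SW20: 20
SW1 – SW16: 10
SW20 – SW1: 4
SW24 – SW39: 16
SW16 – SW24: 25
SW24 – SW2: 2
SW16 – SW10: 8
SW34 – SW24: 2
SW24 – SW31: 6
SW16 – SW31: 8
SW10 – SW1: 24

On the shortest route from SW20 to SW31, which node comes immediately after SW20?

SW1

Candidate routes:
SW20 - SW1 - SW16 - SW31: 4+10+8 = 22
SW20 - SW1 - SW24 - SW31: 4+14+6 = 24
SW20 - SW1 - SW16 - SW2 - SW24 - SW31: 4+10+19+2+6 = 41
The minimum is 22 via SW20 - SW1 - SW16 - SW31.
So from SW20 the first move is to SW1.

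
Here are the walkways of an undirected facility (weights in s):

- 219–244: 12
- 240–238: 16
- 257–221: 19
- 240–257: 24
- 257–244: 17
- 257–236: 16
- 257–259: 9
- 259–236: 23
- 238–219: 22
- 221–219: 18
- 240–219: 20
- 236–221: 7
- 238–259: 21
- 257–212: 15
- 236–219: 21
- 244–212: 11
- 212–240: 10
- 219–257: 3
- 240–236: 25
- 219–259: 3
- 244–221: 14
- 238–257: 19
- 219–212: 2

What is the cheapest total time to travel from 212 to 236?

21 s

Compare a few routes:
212–219–236: 2+21 = 23
212–219–257–236: 2+3+16 = 21
Cheapest is 212–219–257–236 at 21 s.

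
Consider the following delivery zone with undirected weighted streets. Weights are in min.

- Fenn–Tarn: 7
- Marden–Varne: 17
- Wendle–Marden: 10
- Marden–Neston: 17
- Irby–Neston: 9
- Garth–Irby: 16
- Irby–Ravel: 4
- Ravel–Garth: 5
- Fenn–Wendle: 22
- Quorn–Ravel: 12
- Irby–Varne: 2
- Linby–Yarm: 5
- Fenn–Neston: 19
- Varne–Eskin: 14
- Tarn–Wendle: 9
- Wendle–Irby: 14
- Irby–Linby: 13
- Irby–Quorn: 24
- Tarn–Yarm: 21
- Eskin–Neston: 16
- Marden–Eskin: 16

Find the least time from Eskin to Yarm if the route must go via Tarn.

56 min

Shortest Eskin→Tarn: Eskin → Marden → Wendle → Tarn = 35
Shortest Tarn→Yarm: Tarn → Yarm = 21
Total via Tarn: 35 + 21 = 56 min.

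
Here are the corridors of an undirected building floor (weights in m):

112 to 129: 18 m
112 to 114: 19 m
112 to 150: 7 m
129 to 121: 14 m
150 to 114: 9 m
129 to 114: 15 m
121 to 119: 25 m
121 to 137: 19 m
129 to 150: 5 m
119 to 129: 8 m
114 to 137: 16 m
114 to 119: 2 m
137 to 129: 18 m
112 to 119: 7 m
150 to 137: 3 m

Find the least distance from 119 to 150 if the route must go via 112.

14 m

Shortest 119→112: 119 → 112 = 7
Best 112 to 150: 112 → 150 costing 7
Total via 112: 7 + 7 = 14 m.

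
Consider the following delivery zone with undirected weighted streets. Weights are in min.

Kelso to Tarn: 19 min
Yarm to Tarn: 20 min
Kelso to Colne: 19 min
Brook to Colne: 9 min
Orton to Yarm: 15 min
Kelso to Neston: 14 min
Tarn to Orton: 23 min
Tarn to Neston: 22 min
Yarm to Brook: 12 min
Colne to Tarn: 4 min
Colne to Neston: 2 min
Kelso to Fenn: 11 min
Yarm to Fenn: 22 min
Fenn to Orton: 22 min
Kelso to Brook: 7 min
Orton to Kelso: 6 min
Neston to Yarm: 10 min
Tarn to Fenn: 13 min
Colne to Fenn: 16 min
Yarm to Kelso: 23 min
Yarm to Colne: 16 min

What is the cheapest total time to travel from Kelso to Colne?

16 min

Shortest distances from Kelso:
Kelso: 0
Orton: 6  (via Kelso)
Brook: 7  (via Kelso)
Fenn: 11  (via Kelso)
Neston: 14  (via Kelso)
Colne: 16  (via Brook)
Shortest route: Kelso → Brook → Colne = 16 min.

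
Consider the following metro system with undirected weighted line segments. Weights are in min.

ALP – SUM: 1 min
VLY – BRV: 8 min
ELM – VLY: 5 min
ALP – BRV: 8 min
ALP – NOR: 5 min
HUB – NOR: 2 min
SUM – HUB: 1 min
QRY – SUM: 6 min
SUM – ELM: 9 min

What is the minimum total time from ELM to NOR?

Candidate routes:
ELM–SUM–HUB–NOR: 9+1+2 = 12
ELM–SUM–ALP–NOR: 9+1+5 = 15
ELM–VLY–BRV–ALP–NOR: 5+8+8+5 = 26
ELM–VLY–BRV–ALP–SUM–HUB–NOR: 5+8+8+1+1+2 = 25
Cheapest is ELM–SUM–HUB–NOR at 12 min.

12 min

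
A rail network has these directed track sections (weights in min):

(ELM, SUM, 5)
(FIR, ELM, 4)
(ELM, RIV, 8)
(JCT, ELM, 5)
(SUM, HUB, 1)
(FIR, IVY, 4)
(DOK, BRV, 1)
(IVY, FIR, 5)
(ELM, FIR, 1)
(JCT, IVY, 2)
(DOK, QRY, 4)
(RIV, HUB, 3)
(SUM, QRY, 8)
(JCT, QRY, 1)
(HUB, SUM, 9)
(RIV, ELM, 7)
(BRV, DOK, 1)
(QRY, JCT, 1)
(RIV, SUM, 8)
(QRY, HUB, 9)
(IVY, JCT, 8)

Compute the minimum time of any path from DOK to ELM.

Compare a few routes:
DOK - QRY - JCT - IVY - FIR - ELM: 4+1+2+5+4 = 16
DOK - QRY - JCT - ELM: 4+1+5 = 10
Cheapest is DOK - QRY - JCT - ELM at 10 min.

10 min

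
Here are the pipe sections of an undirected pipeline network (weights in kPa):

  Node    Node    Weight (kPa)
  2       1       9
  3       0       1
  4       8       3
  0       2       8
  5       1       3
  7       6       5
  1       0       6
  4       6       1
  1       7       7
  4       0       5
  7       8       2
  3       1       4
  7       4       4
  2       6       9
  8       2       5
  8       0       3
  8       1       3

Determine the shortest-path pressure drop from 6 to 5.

Compare a few routes:
6 - 4 - 7 - 8 - 1 - 5: 1+4+2+3+3 = 13
6 - 7 - 8 - 1 - 5: 5+2+3+3 = 13
6 - 4 - 8 - 1 - 5: 1+3+3+3 = 10
Cheapest is 6 - 4 - 8 - 1 - 5 at 10 kPa.

10 kPa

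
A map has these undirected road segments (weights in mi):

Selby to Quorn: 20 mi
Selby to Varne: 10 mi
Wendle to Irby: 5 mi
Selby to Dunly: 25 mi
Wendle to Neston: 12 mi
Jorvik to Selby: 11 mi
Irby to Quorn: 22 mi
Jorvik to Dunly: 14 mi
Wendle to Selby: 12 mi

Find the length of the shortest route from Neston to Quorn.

Compare a few routes:
Neston - Wendle - Irby - Quorn: 12+5+22 = 39
Neston - Wendle - Selby - Quorn: 12+12+20 = 44
Cheapest is Neston - Wendle - Irby - Quorn at 39 mi.

39 mi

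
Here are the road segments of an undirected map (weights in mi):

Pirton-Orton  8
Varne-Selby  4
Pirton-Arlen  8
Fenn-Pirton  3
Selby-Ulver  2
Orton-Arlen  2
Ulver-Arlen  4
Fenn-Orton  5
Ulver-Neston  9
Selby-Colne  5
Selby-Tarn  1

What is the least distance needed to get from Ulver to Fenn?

11 mi

Settle nodes by increasing distance from Ulver:
Ulver: 0
Selby: 2  (via Ulver)
Tarn: 3  (via Selby)
Arlen: 4  (via Ulver)
Orton: 6  (via Arlen)
Varne: 6  (via Selby)
Colne: 7  (via Selby)
Neston: 9  (via Ulver)
Fenn: 11  (via Orton)
Shortest route: Ulver → Arlen → Orton → Fenn = 11 mi.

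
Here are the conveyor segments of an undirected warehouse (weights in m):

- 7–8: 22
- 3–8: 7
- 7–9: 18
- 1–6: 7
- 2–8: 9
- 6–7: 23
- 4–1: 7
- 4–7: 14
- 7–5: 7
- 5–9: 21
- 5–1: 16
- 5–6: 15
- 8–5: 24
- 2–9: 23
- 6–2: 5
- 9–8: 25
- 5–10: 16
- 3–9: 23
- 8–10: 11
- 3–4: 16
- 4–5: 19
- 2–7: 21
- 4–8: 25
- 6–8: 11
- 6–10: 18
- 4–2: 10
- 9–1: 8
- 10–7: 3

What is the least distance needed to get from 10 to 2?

20 m

Settle nodes by increasing distance from 10:
10: 0
7: 3  (via 10)
5: 10  (via 7)
8: 11  (via 10)
4: 17  (via 7)
3: 18  (via 8)
6: 18  (via 10)
2: 20  (via 8)
Shortest route: 10–8–2 = 20 m.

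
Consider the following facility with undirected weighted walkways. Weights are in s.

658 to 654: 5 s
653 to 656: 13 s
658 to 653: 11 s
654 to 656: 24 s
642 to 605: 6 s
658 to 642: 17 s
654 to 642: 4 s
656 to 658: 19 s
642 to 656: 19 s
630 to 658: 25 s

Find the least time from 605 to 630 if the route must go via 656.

Shortest 605→656: 605–642–656 = 25
Shortest 656→630: 656–658–630 = 44
Total via 656: 25 + 44 = 69 s.

69 s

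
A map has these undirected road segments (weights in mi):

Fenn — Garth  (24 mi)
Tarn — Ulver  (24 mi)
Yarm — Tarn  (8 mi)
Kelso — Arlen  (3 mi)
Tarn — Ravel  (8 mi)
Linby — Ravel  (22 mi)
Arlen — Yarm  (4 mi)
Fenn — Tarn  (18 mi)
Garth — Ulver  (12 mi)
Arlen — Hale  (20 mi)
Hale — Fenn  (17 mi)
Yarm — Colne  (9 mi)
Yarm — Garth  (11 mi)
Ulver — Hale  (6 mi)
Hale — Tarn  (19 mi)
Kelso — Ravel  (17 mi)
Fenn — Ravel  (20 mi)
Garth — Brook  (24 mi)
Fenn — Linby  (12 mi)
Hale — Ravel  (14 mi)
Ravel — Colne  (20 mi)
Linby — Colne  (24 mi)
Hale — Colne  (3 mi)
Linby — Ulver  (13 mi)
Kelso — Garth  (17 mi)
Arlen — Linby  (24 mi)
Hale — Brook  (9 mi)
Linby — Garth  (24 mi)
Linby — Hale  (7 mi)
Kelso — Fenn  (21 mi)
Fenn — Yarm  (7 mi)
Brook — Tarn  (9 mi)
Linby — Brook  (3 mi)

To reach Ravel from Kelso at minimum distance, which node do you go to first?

Compare a few routes:
Kelso → Ravel: 17 = 17
Kelso → Arlen → Yarm → Tarn → Ravel: 3+4+8+8 = 23
Kelso → Arlen → Yarm → Colne → Hale → Ravel: 3+4+9+3+14 = 33
Cheapest is Kelso → Ravel at 17 mi.
So from Kelso the first move is to Ravel.

Ravel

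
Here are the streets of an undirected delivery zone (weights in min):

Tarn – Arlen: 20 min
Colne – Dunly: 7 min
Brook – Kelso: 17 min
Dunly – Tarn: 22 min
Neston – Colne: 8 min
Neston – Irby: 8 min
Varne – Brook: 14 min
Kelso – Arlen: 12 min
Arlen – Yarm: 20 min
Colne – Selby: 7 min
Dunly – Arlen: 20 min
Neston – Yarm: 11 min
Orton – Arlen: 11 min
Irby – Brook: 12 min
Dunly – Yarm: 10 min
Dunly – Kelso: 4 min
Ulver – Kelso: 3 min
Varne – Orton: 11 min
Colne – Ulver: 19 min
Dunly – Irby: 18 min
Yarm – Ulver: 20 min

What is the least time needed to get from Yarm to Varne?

Running Dijkstra from Yarm:
Yarm: 0
Dunly: 10  (via Yarm)
Neston: 11  (via Yarm)
Kelso: 14  (via Dunly)
Ulver: 17  (via Kelso)
Colne: 17  (via Dunly)
Irby: 19  (via Neston)
Arlen: 20  (via Yarm)
Selby: 24  (via Colne)
Orton: 31  (via Arlen)
Brook: 31  (via Kelso)
Tarn: 32  (via Dunly)
Varne: 42  (via Orton)
Shortest route: Yarm–Arlen–Orton–Varne = 42 min.

42 min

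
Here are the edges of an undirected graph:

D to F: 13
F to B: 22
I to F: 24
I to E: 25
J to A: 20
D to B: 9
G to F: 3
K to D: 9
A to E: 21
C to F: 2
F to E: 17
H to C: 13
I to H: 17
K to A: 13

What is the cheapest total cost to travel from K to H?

Shortest distances from K:
K: 0
D: 9  (via K)
A: 13  (via K)
B: 18  (via D)
F: 22  (via D)
C: 24  (via F)
G: 25  (via F)
J: 33  (via A)
E: 34  (via A)
H: 37  (via C)
Shortest route: K–D–F–C–H = 37.

37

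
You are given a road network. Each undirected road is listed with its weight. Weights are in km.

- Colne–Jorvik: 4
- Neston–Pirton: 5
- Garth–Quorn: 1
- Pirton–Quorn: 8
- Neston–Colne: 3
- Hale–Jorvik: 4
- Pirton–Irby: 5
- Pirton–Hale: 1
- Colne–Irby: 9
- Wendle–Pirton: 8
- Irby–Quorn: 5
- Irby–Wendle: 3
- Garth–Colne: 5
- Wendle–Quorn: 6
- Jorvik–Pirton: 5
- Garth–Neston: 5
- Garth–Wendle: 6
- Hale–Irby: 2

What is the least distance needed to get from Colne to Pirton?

Settle nodes by increasing distance from Colne:
Colne: 0
Neston: 3  (via Colne)
Jorvik: 4  (via Colne)
Garth: 5  (via Colne)
Quorn: 6  (via Garth)
Pirton: 8  (via Neston)
Shortest route: Colne → Neston → Pirton = 8 km.

8 km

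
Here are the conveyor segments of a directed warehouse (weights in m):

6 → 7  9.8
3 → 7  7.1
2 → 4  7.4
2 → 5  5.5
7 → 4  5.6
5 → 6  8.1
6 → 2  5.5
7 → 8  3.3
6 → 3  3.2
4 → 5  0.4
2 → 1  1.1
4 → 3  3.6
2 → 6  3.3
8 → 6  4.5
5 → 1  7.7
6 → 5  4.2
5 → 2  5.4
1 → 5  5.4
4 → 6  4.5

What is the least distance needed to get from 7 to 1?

12.5 m

Compare a few routes:
7 - 4 - 5 - 1: 5.6+0.4+7.7 = 13.7
7 - 4 - 5 - 2 - 1: 5.6+0.4+5.4+1.1 = 12.5
Cheapest is 7 - 4 - 5 - 2 - 1 at 12.5 m.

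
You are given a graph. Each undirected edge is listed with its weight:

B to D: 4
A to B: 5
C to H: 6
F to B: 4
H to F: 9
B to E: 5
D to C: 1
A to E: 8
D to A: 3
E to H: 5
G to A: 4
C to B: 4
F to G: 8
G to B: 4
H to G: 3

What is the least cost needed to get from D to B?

4

Candidate routes:
D → B: 4 = 4
D → A → B: 3+5 = 8
D → C → B: 1+4 = 5
Cheapest is D → B at 4.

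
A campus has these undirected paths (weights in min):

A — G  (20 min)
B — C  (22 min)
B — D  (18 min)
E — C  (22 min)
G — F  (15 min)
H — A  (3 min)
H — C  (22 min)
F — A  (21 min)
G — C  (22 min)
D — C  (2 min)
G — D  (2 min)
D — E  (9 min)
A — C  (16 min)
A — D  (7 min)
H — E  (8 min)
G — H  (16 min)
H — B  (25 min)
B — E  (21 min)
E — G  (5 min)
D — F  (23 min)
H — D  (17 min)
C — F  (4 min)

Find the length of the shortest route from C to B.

Settle nodes by increasing distance from C:
C: 0
D: 2  (via C)
F: 4  (via C)
G: 4  (via D)
A: 9  (via D)
E: 9  (via G)
H: 12  (via A)
B: 20  (via D)
Shortest route: C → D → B = 20 min.

20 min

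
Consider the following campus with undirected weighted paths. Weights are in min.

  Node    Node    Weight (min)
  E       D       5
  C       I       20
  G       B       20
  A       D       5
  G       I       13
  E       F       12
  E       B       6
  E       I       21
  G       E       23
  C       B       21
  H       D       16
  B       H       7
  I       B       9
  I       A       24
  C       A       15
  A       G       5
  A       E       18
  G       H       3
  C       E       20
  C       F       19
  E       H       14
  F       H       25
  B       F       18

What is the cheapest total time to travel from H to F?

25 min

Shortest distances from H:
H: 0
G: 3  (via H)
B: 7  (via H)
A: 8  (via G)
D: 13  (via A)
E: 13  (via B)
I: 16  (via G)
C: 23  (via A)
F: 25  (via H)
Shortest route: H–F = 25 min.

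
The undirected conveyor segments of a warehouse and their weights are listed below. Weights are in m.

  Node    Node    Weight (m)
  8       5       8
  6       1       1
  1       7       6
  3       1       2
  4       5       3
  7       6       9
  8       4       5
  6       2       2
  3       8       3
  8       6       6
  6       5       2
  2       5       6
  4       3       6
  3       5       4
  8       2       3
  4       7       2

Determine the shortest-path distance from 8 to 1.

5 m

Compare a few routes:
8–6–1: 6+1 = 7
8–2–6–1: 3+2+1 = 6
8–3–1: 3+2 = 5
Cheapest is 8–3–1 at 5 m.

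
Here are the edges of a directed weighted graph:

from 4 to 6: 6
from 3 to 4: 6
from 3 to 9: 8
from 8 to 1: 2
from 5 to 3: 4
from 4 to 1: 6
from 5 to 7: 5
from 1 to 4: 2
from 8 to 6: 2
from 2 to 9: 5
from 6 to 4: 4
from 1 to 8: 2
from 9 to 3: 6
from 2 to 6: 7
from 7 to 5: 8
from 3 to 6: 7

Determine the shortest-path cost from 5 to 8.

18

Settle nodes by increasing distance from 5:
5: 0
3: 4  (via 5)
7: 5  (via 5)
4: 10  (via 3)
6: 11  (via 3)
9: 12  (via 3)
1: 16  (via 4)
8: 18  (via 1)
Shortest route: 5 → 3 → 4 → 1 → 8 = 18.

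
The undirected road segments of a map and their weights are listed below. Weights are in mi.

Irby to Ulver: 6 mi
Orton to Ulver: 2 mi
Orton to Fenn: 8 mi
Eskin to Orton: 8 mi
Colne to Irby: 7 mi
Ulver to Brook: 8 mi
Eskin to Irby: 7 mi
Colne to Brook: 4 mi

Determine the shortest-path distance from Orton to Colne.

Settle nodes by increasing distance from Orton:
Orton: 0
Ulver: 2  (via Orton)
Irby: 8  (via Ulver)
Fenn: 8  (via Orton)
Eskin: 8  (via Orton)
Brook: 10  (via Ulver)
Colne: 14  (via Brook)
Shortest route: Orton–Ulver–Brook–Colne = 14 mi.

14 mi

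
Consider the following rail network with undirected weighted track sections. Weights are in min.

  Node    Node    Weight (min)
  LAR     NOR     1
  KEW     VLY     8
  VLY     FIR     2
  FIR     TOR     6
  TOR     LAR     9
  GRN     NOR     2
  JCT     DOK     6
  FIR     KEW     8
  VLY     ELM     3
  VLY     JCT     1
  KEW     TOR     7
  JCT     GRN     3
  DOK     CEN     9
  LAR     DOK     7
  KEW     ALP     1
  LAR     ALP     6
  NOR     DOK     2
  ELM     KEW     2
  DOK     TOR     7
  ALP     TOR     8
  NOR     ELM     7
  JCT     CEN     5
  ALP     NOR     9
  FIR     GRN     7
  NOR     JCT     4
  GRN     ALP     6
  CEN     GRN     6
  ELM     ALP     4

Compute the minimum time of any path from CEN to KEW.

11 min

Running Dijkstra from CEN:
CEN: 0
JCT: 5  (via CEN)
VLY: 6  (via JCT)
GRN: 6  (via CEN)
FIR: 8  (via VLY)
NOR: 8  (via GRN)
LAR: 9  (via NOR)
ELM: 9  (via VLY)
DOK: 9  (via CEN)
KEW: 11  (via ELM)
Shortest route: CEN–JCT–VLY–ELM–KEW = 11 min.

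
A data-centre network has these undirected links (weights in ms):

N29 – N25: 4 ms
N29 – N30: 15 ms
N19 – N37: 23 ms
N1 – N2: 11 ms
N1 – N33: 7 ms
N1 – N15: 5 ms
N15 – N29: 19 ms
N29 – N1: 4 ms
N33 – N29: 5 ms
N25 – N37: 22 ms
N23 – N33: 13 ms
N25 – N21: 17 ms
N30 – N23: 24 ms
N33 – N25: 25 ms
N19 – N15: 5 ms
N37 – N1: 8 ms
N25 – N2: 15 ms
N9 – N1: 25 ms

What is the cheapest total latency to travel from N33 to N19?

17 ms

Running Dijkstra from N33:
N33: 0
N29: 5  (via N33)
N1: 7  (via N33)
N25: 9  (via N29)
N15: 12  (via N1)
N23: 13  (via N33)
N37: 15  (via N1)
N19: 17  (via N15)
Shortest route: N33–N1–N15–N19 = 17 ms.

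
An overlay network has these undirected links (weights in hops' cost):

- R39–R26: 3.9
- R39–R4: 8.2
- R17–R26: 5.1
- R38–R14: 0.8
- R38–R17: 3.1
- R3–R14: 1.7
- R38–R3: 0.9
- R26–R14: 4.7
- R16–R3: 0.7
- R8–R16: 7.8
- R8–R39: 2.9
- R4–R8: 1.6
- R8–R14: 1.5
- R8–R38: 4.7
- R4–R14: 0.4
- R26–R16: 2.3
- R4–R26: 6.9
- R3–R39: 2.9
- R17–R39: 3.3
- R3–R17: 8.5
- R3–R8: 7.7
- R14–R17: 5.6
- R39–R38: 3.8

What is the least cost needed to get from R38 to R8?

Enumerating some paths:
R38 - R14 - R4 - R8: 0.8+0.4+1.6 = 2.8
R38 - R14 - R8: 0.8+1.5 = 2.3
Cheapest is R38 - R14 - R8 at 2.3 hops' cost.

2.3 hops' cost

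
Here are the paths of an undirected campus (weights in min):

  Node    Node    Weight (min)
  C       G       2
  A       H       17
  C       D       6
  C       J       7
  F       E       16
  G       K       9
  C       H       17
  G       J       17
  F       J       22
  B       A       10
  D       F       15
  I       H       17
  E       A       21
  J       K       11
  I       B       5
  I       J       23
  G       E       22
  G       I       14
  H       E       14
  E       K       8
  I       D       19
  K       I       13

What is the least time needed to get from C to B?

Settle nodes by increasing distance from C:
C: 0
G: 2  (via C)
D: 6  (via C)
J: 7  (via C)
K: 11  (via G)
I: 16  (via G)
H: 17  (via C)
E: 19  (via K)
B: 21  (via I)
Shortest route: C–G–I–B = 21 min.

21 min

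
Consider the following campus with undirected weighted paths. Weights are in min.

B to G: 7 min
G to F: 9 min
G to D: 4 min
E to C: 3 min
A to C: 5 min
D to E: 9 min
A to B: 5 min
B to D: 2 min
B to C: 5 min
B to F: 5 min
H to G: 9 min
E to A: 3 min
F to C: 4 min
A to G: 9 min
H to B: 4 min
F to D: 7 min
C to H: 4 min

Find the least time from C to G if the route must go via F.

13 min

Best C to F: C–F costing 4
Shortest F→G: F–G = 9
Total via F: 4 + 9 = 13 min.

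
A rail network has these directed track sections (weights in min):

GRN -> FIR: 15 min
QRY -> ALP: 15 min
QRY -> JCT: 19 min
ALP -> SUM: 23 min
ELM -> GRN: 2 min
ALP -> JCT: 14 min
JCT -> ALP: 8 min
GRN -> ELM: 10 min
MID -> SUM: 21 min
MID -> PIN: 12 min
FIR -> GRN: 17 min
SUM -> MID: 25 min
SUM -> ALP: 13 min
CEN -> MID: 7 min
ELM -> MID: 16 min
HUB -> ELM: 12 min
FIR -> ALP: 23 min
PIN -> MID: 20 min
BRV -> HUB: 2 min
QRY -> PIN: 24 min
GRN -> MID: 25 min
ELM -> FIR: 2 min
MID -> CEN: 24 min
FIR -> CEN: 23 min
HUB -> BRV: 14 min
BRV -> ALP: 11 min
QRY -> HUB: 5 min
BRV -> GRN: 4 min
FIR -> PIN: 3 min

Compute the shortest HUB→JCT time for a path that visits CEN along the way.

Best HUB to CEN: HUB → ELM → FIR → CEN costing 37
Shortest CEN→JCT: CEN → MID → SUM → ALP → JCT = 55
Total via CEN: 37 + 55 = 92 min.

92 min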